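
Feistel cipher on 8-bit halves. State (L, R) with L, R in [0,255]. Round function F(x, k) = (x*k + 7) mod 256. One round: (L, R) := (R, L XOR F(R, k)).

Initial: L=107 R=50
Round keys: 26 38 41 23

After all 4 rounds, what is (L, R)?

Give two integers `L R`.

Answer: 148 198

Derivation:
Round 1 (k=26): L=50 R=112
Round 2 (k=38): L=112 R=149
Round 3 (k=41): L=149 R=148
Round 4 (k=23): L=148 R=198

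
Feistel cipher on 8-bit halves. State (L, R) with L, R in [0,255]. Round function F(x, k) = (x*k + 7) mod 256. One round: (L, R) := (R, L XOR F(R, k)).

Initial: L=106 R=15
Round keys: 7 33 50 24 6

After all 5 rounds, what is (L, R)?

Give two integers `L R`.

Round 1 (k=7): L=15 R=26
Round 2 (k=33): L=26 R=110
Round 3 (k=50): L=110 R=153
Round 4 (k=24): L=153 R=49
Round 5 (k=6): L=49 R=180

Answer: 49 180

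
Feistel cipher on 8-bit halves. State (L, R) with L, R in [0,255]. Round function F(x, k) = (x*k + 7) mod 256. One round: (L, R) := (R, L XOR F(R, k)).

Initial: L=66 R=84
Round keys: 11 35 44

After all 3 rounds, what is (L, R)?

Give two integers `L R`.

Round 1 (k=11): L=84 R=225
Round 2 (k=35): L=225 R=158
Round 3 (k=44): L=158 R=206

Answer: 158 206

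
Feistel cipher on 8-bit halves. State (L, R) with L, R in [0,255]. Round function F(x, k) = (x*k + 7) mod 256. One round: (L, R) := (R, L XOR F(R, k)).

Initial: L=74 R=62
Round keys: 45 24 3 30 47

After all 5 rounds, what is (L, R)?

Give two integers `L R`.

Answer: 252 86

Derivation:
Round 1 (k=45): L=62 R=167
Round 2 (k=24): L=167 R=145
Round 3 (k=3): L=145 R=29
Round 4 (k=30): L=29 R=252
Round 5 (k=47): L=252 R=86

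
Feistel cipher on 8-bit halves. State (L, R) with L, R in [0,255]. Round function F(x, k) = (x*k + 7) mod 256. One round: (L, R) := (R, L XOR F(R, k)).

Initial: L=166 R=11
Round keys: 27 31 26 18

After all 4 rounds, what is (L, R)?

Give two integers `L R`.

Answer: 125 235

Derivation:
Round 1 (k=27): L=11 R=150
Round 2 (k=31): L=150 R=58
Round 3 (k=26): L=58 R=125
Round 4 (k=18): L=125 R=235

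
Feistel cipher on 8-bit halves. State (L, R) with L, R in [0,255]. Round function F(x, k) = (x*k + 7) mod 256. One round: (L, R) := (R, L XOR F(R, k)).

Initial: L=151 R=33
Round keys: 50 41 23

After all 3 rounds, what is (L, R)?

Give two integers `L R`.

Round 1 (k=50): L=33 R=238
Round 2 (k=41): L=238 R=4
Round 3 (k=23): L=4 R=141

Answer: 4 141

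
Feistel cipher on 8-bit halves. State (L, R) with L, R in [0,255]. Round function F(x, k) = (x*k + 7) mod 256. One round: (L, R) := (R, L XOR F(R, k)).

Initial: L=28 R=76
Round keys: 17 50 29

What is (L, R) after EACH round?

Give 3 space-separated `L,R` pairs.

Round 1 (k=17): L=76 R=15
Round 2 (k=50): L=15 R=185
Round 3 (k=29): L=185 R=243

Answer: 76,15 15,185 185,243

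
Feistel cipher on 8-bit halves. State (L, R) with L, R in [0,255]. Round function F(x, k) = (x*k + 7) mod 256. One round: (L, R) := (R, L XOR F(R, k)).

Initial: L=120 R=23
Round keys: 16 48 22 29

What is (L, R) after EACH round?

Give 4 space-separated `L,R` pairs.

Round 1 (k=16): L=23 R=15
Round 2 (k=48): L=15 R=192
Round 3 (k=22): L=192 R=136
Round 4 (k=29): L=136 R=175

Answer: 23,15 15,192 192,136 136,175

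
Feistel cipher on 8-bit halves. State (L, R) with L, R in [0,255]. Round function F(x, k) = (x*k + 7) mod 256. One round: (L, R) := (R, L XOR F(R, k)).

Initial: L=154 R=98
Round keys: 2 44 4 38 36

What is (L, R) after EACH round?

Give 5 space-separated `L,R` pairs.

Answer: 98,81 81,145 145,26 26,114 114,21

Derivation:
Round 1 (k=2): L=98 R=81
Round 2 (k=44): L=81 R=145
Round 3 (k=4): L=145 R=26
Round 4 (k=38): L=26 R=114
Round 5 (k=36): L=114 R=21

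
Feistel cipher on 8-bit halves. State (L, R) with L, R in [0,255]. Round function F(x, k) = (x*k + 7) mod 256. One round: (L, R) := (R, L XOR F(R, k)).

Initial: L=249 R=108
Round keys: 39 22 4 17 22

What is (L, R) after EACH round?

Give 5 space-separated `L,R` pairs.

Answer: 108,130 130,95 95,1 1,71 71,32

Derivation:
Round 1 (k=39): L=108 R=130
Round 2 (k=22): L=130 R=95
Round 3 (k=4): L=95 R=1
Round 4 (k=17): L=1 R=71
Round 5 (k=22): L=71 R=32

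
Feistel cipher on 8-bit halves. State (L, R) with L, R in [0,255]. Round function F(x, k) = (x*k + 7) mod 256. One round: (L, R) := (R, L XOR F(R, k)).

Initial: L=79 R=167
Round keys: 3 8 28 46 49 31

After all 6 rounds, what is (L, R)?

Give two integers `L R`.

Answer: 106 122

Derivation:
Round 1 (k=3): L=167 R=179
Round 2 (k=8): L=179 R=56
Round 3 (k=28): L=56 R=148
Round 4 (k=46): L=148 R=167
Round 5 (k=49): L=167 R=106
Round 6 (k=31): L=106 R=122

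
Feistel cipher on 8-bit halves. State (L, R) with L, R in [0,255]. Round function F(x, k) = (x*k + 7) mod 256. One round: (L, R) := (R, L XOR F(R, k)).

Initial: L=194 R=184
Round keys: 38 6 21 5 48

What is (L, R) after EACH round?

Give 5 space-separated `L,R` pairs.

Answer: 184,149 149,61 61,157 157,37 37,106

Derivation:
Round 1 (k=38): L=184 R=149
Round 2 (k=6): L=149 R=61
Round 3 (k=21): L=61 R=157
Round 4 (k=5): L=157 R=37
Round 5 (k=48): L=37 R=106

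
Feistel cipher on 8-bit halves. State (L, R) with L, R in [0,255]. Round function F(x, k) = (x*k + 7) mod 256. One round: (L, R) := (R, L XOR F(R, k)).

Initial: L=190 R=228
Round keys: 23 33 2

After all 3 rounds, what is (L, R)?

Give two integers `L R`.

Round 1 (k=23): L=228 R=61
Round 2 (k=33): L=61 R=0
Round 3 (k=2): L=0 R=58

Answer: 0 58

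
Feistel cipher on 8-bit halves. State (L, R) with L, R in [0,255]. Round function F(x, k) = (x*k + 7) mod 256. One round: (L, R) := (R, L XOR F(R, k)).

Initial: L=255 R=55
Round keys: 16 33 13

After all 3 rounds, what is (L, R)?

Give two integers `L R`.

Answer: 184 215

Derivation:
Round 1 (k=16): L=55 R=136
Round 2 (k=33): L=136 R=184
Round 3 (k=13): L=184 R=215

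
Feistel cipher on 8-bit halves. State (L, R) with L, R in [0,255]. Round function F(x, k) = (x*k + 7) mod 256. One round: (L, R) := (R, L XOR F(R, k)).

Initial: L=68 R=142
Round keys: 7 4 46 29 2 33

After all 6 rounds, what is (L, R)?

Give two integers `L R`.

Answer: 11 224

Derivation:
Round 1 (k=7): L=142 R=173
Round 2 (k=4): L=173 R=53
Round 3 (k=46): L=53 R=32
Round 4 (k=29): L=32 R=146
Round 5 (k=2): L=146 R=11
Round 6 (k=33): L=11 R=224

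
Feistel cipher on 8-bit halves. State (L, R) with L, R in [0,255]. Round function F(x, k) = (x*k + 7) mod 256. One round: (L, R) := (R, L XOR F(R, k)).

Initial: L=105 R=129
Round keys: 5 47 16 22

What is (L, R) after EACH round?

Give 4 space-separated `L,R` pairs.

Answer: 129,229 229,147 147,210 210,128

Derivation:
Round 1 (k=5): L=129 R=229
Round 2 (k=47): L=229 R=147
Round 3 (k=16): L=147 R=210
Round 4 (k=22): L=210 R=128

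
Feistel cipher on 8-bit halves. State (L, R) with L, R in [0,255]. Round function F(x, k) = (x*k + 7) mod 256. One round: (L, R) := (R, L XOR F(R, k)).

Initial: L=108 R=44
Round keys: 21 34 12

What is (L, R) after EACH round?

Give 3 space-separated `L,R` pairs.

Answer: 44,207 207,169 169,60

Derivation:
Round 1 (k=21): L=44 R=207
Round 2 (k=34): L=207 R=169
Round 3 (k=12): L=169 R=60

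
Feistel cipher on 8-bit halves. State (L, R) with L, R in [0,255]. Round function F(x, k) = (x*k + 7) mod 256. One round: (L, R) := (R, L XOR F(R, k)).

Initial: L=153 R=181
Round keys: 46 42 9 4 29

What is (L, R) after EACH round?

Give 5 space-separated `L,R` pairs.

Answer: 181,20 20,250 250,197 197,225 225,65

Derivation:
Round 1 (k=46): L=181 R=20
Round 2 (k=42): L=20 R=250
Round 3 (k=9): L=250 R=197
Round 4 (k=4): L=197 R=225
Round 5 (k=29): L=225 R=65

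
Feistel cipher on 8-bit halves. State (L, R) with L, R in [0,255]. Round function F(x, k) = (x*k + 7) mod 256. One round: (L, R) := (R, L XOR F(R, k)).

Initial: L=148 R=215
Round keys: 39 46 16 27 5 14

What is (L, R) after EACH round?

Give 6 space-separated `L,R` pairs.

Answer: 215,92 92,88 88,219 219,120 120,132 132,71

Derivation:
Round 1 (k=39): L=215 R=92
Round 2 (k=46): L=92 R=88
Round 3 (k=16): L=88 R=219
Round 4 (k=27): L=219 R=120
Round 5 (k=5): L=120 R=132
Round 6 (k=14): L=132 R=71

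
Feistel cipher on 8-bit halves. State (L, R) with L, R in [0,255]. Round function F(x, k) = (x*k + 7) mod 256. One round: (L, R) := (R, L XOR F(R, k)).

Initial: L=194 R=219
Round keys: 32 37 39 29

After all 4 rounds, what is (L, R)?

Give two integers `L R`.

Round 1 (k=32): L=219 R=165
Round 2 (k=37): L=165 R=59
Round 3 (k=39): L=59 R=161
Round 4 (k=29): L=161 R=127

Answer: 161 127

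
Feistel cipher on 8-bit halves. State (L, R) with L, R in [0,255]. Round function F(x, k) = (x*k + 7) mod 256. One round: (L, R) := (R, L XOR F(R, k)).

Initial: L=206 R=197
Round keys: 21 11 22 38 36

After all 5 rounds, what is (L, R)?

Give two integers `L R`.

Answer: 25 10

Derivation:
Round 1 (k=21): L=197 R=254
Round 2 (k=11): L=254 R=52
Round 3 (k=22): L=52 R=129
Round 4 (k=38): L=129 R=25
Round 5 (k=36): L=25 R=10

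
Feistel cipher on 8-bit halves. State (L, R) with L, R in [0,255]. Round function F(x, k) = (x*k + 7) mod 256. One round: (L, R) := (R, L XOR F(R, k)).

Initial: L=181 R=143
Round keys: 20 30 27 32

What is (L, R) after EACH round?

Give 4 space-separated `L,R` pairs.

Round 1 (k=20): L=143 R=134
Round 2 (k=30): L=134 R=52
Round 3 (k=27): L=52 R=5
Round 4 (k=32): L=5 R=147

Answer: 143,134 134,52 52,5 5,147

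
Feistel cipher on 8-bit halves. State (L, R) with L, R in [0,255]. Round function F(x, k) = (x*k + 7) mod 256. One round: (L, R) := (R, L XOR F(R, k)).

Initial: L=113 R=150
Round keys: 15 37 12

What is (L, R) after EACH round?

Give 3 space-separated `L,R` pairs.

Answer: 150,160 160,177 177,243

Derivation:
Round 1 (k=15): L=150 R=160
Round 2 (k=37): L=160 R=177
Round 3 (k=12): L=177 R=243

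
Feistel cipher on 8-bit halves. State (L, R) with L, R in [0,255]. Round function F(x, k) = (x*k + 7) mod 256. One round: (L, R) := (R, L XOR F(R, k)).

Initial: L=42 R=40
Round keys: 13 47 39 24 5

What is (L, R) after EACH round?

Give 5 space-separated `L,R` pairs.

Round 1 (k=13): L=40 R=37
Round 2 (k=47): L=37 R=250
Round 3 (k=39): L=250 R=56
Round 4 (k=24): L=56 R=189
Round 5 (k=5): L=189 R=128

Answer: 40,37 37,250 250,56 56,189 189,128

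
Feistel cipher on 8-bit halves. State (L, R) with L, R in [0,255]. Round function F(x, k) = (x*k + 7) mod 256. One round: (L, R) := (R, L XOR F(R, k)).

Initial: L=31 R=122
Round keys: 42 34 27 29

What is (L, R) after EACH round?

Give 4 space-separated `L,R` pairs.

Round 1 (k=42): L=122 R=20
Round 2 (k=34): L=20 R=213
Round 3 (k=27): L=213 R=106
Round 4 (k=29): L=106 R=220

Answer: 122,20 20,213 213,106 106,220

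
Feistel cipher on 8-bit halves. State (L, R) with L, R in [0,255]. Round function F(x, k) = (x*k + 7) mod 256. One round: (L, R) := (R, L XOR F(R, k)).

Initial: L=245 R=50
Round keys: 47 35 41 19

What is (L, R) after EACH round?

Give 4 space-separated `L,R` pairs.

Answer: 50,192 192,117 117,4 4,38

Derivation:
Round 1 (k=47): L=50 R=192
Round 2 (k=35): L=192 R=117
Round 3 (k=41): L=117 R=4
Round 4 (k=19): L=4 R=38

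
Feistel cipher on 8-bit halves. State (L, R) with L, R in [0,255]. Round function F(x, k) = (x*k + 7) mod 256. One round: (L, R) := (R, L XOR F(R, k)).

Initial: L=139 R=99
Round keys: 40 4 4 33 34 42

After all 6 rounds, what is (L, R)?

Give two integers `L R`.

Round 1 (k=40): L=99 R=244
Round 2 (k=4): L=244 R=180
Round 3 (k=4): L=180 R=35
Round 4 (k=33): L=35 R=62
Round 5 (k=34): L=62 R=96
Round 6 (k=42): L=96 R=249

Answer: 96 249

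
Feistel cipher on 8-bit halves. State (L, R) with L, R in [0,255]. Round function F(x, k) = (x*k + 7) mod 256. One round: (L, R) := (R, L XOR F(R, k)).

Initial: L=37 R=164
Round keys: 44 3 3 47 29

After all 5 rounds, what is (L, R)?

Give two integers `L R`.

Round 1 (k=44): L=164 R=18
Round 2 (k=3): L=18 R=153
Round 3 (k=3): L=153 R=192
Round 4 (k=47): L=192 R=222
Round 5 (k=29): L=222 R=237

Answer: 222 237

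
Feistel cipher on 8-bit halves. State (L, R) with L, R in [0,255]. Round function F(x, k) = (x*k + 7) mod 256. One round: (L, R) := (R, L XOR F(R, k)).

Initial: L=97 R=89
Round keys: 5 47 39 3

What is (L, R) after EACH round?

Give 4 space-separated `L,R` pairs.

Answer: 89,165 165,11 11,17 17,49

Derivation:
Round 1 (k=5): L=89 R=165
Round 2 (k=47): L=165 R=11
Round 3 (k=39): L=11 R=17
Round 4 (k=3): L=17 R=49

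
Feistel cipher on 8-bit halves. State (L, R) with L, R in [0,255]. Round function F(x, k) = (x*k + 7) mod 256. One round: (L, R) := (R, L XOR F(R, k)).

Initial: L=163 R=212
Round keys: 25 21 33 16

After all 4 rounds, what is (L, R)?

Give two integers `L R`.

Round 1 (k=25): L=212 R=24
Round 2 (k=21): L=24 R=43
Round 3 (k=33): L=43 R=138
Round 4 (k=16): L=138 R=140

Answer: 138 140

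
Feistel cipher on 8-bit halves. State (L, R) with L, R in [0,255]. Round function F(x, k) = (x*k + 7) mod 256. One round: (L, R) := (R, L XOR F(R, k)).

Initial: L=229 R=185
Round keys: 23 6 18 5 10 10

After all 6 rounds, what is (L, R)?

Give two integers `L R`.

Round 1 (k=23): L=185 R=67
Round 2 (k=6): L=67 R=32
Round 3 (k=18): L=32 R=4
Round 4 (k=5): L=4 R=59
Round 5 (k=10): L=59 R=81
Round 6 (k=10): L=81 R=10

Answer: 81 10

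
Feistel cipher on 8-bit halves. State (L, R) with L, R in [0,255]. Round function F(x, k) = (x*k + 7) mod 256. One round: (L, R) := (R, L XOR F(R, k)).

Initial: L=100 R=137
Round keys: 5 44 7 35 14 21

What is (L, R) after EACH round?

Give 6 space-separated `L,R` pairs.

Round 1 (k=5): L=137 R=208
Round 2 (k=44): L=208 R=78
Round 3 (k=7): L=78 R=249
Round 4 (k=35): L=249 R=92
Round 5 (k=14): L=92 R=246
Round 6 (k=21): L=246 R=105

Answer: 137,208 208,78 78,249 249,92 92,246 246,105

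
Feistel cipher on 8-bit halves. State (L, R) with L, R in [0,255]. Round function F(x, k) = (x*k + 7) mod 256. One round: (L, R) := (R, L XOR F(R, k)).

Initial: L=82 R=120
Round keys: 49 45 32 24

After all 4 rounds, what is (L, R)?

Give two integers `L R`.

Answer: 170 255

Derivation:
Round 1 (k=49): L=120 R=173
Round 2 (k=45): L=173 R=8
Round 3 (k=32): L=8 R=170
Round 4 (k=24): L=170 R=255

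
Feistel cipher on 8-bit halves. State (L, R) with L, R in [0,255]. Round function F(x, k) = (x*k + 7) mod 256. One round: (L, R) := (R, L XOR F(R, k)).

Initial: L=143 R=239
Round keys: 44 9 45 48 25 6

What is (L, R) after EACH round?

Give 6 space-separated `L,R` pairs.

Round 1 (k=44): L=239 R=148
Round 2 (k=9): L=148 R=212
Round 3 (k=45): L=212 R=223
Round 4 (k=48): L=223 R=3
Round 5 (k=25): L=3 R=141
Round 6 (k=6): L=141 R=86

Answer: 239,148 148,212 212,223 223,3 3,141 141,86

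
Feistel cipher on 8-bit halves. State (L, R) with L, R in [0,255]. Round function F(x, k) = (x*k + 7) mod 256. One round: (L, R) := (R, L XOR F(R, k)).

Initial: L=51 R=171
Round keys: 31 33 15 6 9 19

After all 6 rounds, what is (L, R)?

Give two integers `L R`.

Round 1 (k=31): L=171 R=143
Round 2 (k=33): L=143 R=221
Round 3 (k=15): L=221 R=117
Round 4 (k=6): L=117 R=24
Round 5 (k=9): L=24 R=170
Round 6 (k=19): L=170 R=189

Answer: 170 189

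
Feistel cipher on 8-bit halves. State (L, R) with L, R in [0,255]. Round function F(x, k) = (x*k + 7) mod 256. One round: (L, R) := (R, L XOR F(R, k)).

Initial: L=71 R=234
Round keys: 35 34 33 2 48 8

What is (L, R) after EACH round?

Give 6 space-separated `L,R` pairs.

Answer: 234,66 66,33 33,10 10,58 58,237 237,85

Derivation:
Round 1 (k=35): L=234 R=66
Round 2 (k=34): L=66 R=33
Round 3 (k=33): L=33 R=10
Round 4 (k=2): L=10 R=58
Round 5 (k=48): L=58 R=237
Round 6 (k=8): L=237 R=85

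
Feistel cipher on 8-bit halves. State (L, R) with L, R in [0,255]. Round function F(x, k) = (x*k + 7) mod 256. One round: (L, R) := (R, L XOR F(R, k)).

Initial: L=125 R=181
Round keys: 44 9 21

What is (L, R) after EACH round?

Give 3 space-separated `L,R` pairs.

Round 1 (k=44): L=181 R=94
Round 2 (k=9): L=94 R=224
Round 3 (k=21): L=224 R=57

Answer: 181,94 94,224 224,57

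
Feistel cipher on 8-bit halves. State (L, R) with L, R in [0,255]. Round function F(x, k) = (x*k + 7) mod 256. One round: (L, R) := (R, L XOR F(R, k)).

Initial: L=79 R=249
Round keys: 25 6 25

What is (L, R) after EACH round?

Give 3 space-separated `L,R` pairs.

Round 1 (k=25): L=249 R=23
Round 2 (k=6): L=23 R=104
Round 3 (k=25): L=104 R=56

Answer: 249,23 23,104 104,56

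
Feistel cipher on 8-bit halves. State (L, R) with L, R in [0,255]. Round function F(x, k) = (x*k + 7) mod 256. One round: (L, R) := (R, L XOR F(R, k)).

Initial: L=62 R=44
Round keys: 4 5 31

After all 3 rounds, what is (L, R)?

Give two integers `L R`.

Answer: 152 230

Derivation:
Round 1 (k=4): L=44 R=137
Round 2 (k=5): L=137 R=152
Round 3 (k=31): L=152 R=230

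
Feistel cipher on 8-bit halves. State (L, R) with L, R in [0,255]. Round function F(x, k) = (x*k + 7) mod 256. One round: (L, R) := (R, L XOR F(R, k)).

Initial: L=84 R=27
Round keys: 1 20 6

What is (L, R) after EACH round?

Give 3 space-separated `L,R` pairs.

Answer: 27,118 118,36 36,169

Derivation:
Round 1 (k=1): L=27 R=118
Round 2 (k=20): L=118 R=36
Round 3 (k=6): L=36 R=169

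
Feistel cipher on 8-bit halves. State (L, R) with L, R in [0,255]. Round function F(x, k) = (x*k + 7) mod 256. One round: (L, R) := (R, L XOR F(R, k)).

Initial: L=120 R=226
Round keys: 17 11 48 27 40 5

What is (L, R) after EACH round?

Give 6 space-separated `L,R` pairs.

Answer: 226,113 113,0 0,118 118,121 121,153 153,125

Derivation:
Round 1 (k=17): L=226 R=113
Round 2 (k=11): L=113 R=0
Round 3 (k=48): L=0 R=118
Round 4 (k=27): L=118 R=121
Round 5 (k=40): L=121 R=153
Round 6 (k=5): L=153 R=125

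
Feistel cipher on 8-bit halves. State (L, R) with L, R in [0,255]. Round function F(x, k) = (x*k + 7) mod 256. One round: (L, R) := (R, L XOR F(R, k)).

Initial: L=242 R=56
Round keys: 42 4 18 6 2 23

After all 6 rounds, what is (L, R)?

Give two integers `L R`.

Round 1 (k=42): L=56 R=197
Round 2 (k=4): L=197 R=35
Round 3 (k=18): L=35 R=184
Round 4 (k=6): L=184 R=116
Round 5 (k=2): L=116 R=87
Round 6 (k=23): L=87 R=172

Answer: 87 172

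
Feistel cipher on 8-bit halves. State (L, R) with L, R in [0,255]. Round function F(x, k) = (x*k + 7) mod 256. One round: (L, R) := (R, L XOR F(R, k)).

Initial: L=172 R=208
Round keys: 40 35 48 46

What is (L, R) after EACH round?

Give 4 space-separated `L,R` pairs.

Round 1 (k=40): L=208 R=43
Round 2 (k=35): L=43 R=56
Round 3 (k=48): L=56 R=172
Round 4 (k=46): L=172 R=215

Answer: 208,43 43,56 56,172 172,215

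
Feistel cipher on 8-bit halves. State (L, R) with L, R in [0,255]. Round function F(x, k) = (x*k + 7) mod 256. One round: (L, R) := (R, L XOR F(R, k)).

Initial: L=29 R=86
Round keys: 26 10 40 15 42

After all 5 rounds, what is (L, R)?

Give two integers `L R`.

Answer: 227 84

Derivation:
Round 1 (k=26): L=86 R=222
Round 2 (k=10): L=222 R=229
Round 3 (k=40): L=229 R=17
Round 4 (k=15): L=17 R=227
Round 5 (k=42): L=227 R=84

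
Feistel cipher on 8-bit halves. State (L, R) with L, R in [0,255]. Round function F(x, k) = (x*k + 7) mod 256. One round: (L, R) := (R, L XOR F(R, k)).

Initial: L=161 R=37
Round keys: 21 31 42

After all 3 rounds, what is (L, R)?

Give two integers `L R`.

Round 1 (k=21): L=37 R=177
Round 2 (k=31): L=177 R=83
Round 3 (k=42): L=83 R=20

Answer: 83 20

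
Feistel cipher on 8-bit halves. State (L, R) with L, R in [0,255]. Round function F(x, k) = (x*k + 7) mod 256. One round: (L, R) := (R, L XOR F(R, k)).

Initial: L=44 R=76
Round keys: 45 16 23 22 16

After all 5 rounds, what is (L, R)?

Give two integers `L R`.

Round 1 (k=45): L=76 R=79
Round 2 (k=16): L=79 R=187
Round 3 (k=23): L=187 R=155
Round 4 (k=22): L=155 R=226
Round 5 (k=16): L=226 R=188

Answer: 226 188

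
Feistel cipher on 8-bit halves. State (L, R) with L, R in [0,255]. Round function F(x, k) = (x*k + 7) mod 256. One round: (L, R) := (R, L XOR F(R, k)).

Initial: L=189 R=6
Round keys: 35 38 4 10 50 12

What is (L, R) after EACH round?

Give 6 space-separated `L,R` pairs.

Answer: 6,100 100,217 217,15 15,68 68,64 64,67

Derivation:
Round 1 (k=35): L=6 R=100
Round 2 (k=38): L=100 R=217
Round 3 (k=4): L=217 R=15
Round 4 (k=10): L=15 R=68
Round 5 (k=50): L=68 R=64
Round 6 (k=12): L=64 R=67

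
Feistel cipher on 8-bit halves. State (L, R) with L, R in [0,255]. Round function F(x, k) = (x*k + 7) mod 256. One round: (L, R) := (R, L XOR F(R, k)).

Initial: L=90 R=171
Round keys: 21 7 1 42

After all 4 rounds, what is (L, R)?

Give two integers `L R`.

Round 1 (k=21): L=171 R=84
Round 2 (k=7): L=84 R=248
Round 3 (k=1): L=248 R=171
Round 4 (k=42): L=171 R=237

Answer: 171 237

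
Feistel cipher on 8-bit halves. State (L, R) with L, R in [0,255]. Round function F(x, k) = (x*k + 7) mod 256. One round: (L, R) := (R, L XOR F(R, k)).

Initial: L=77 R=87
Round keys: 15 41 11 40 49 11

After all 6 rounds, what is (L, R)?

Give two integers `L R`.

Answer: 102 77

Derivation:
Round 1 (k=15): L=87 R=109
Round 2 (k=41): L=109 R=43
Round 3 (k=11): L=43 R=141
Round 4 (k=40): L=141 R=36
Round 5 (k=49): L=36 R=102
Round 6 (k=11): L=102 R=77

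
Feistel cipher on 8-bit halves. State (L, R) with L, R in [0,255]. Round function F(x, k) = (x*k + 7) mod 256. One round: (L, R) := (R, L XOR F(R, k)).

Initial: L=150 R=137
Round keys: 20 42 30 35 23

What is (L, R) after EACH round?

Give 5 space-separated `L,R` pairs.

Answer: 137,45 45,224 224,106 106,101 101,112

Derivation:
Round 1 (k=20): L=137 R=45
Round 2 (k=42): L=45 R=224
Round 3 (k=30): L=224 R=106
Round 4 (k=35): L=106 R=101
Round 5 (k=23): L=101 R=112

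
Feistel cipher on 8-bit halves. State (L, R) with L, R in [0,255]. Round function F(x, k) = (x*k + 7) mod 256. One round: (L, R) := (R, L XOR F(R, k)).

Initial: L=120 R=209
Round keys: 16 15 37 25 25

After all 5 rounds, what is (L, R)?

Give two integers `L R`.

Round 1 (k=16): L=209 R=111
Round 2 (k=15): L=111 R=89
Round 3 (k=37): L=89 R=139
Round 4 (k=25): L=139 R=195
Round 5 (k=25): L=195 R=153

Answer: 195 153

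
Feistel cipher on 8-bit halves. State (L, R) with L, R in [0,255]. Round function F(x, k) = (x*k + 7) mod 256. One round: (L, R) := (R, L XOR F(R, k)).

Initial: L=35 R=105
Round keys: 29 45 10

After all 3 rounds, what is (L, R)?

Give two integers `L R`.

Round 1 (k=29): L=105 R=207
Round 2 (k=45): L=207 R=3
Round 3 (k=10): L=3 R=234

Answer: 3 234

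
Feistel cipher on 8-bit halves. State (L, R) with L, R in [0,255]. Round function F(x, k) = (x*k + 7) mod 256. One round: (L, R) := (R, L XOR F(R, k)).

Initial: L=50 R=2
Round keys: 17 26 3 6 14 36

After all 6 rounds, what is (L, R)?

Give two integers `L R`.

Answer: 60 1

Derivation:
Round 1 (k=17): L=2 R=27
Round 2 (k=26): L=27 R=199
Round 3 (k=3): L=199 R=71
Round 4 (k=6): L=71 R=118
Round 5 (k=14): L=118 R=60
Round 6 (k=36): L=60 R=1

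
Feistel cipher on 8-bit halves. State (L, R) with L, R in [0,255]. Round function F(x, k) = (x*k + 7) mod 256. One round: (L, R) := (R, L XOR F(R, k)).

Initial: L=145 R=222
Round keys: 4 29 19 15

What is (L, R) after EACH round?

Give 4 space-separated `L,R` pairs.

Answer: 222,238 238,35 35,78 78,186

Derivation:
Round 1 (k=4): L=222 R=238
Round 2 (k=29): L=238 R=35
Round 3 (k=19): L=35 R=78
Round 4 (k=15): L=78 R=186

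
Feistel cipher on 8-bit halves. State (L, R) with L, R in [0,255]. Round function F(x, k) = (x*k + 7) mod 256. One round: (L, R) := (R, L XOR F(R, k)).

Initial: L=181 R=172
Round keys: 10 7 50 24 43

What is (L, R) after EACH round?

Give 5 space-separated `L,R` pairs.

Answer: 172,10 10,225 225,243 243,46 46,50

Derivation:
Round 1 (k=10): L=172 R=10
Round 2 (k=7): L=10 R=225
Round 3 (k=50): L=225 R=243
Round 4 (k=24): L=243 R=46
Round 5 (k=43): L=46 R=50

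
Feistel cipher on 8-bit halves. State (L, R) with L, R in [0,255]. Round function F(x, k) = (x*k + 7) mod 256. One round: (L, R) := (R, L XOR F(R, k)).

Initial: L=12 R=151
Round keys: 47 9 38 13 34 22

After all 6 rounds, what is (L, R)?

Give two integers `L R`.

Round 1 (k=47): L=151 R=204
Round 2 (k=9): L=204 R=164
Round 3 (k=38): L=164 R=147
Round 4 (k=13): L=147 R=218
Round 5 (k=34): L=218 R=104
Round 6 (k=22): L=104 R=45

Answer: 104 45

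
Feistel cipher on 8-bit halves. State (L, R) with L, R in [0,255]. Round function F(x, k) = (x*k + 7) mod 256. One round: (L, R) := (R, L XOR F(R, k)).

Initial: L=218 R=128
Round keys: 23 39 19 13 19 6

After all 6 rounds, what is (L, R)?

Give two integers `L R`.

Round 1 (k=23): L=128 R=93
Round 2 (k=39): L=93 R=178
Round 3 (k=19): L=178 R=96
Round 4 (k=13): L=96 R=85
Round 5 (k=19): L=85 R=54
Round 6 (k=6): L=54 R=30

Answer: 54 30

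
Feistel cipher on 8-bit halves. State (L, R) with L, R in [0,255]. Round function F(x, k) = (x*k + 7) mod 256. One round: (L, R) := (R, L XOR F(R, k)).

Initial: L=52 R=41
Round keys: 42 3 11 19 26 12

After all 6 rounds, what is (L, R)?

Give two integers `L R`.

Answer: 128 42

Derivation:
Round 1 (k=42): L=41 R=245
Round 2 (k=3): L=245 R=207
Round 3 (k=11): L=207 R=25
Round 4 (k=19): L=25 R=45
Round 5 (k=26): L=45 R=128
Round 6 (k=12): L=128 R=42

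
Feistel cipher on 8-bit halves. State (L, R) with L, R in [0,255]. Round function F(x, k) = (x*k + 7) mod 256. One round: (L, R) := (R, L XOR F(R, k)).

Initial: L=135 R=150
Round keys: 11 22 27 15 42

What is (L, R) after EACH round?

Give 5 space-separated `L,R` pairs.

Answer: 150,254 254,77 77,216 216,226 226,195

Derivation:
Round 1 (k=11): L=150 R=254
Round 2 (k=22): L=254 R=77
Round 3 (k=27): L=77 R=216
Round 4 (k=15): L=216 R=226
Round 5 (k=42): L=226 R=195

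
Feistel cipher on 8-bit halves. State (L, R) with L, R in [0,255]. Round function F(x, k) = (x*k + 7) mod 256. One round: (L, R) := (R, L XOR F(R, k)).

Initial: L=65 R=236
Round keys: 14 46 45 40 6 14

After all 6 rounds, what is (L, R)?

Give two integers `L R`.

Answer: 75 97

Derivation:
Round 1 (k=14): L=236 R=174
Round 2 (k=46): L=174 R=167
Round 3 (k=45): L=167 R=204
Round 4 (k=40): L=204 R=64
Round 5 (k=6): L=64 R=75
Round 6 (k=14): L=75 R=97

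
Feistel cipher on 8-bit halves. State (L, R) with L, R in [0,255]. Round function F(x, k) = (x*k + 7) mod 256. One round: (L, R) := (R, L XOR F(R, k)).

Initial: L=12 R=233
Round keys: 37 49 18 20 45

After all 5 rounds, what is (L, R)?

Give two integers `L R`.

Round 1 (k=37): L=233 R=184
Round 2 (k=49): L=184 R=214
Round 3 (k=18): L=214 R=171
Round 4 (k=20): L=171 R=181
Round 5 (k=45): L=181 R=115

Answer: 181 115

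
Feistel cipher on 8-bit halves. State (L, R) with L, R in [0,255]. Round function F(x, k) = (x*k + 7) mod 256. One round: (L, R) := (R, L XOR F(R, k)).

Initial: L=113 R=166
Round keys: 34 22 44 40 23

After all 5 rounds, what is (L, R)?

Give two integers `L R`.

Answer: 250 188

Derivation:
Round 1 (k=34): L=166 R=98
Round 2 (k=22): L=98 R=213
Round 3 (k=44): L=213 R=193
Round 4 (k=40): L=193 R=250
Round 5 (k=23): L=250 R=188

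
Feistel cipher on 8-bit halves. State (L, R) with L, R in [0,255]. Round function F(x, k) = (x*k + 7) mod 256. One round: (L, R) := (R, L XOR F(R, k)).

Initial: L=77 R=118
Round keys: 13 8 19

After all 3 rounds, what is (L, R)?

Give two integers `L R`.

Round 1 (k=13): L=118 R=72
Round 2 (k=8): L=72 R=49
Round 3 (k=19): L=49 R=226

Answer: 49 226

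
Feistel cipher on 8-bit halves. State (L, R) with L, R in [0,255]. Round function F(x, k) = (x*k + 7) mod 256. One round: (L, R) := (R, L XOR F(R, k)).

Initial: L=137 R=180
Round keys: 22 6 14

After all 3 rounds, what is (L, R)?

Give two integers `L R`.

Round 1 (k=22): L=180 R=246
Round 2 (k=6): L=246 R=127
Round 3 (k=14): L=127 R=15

Answer: 127 15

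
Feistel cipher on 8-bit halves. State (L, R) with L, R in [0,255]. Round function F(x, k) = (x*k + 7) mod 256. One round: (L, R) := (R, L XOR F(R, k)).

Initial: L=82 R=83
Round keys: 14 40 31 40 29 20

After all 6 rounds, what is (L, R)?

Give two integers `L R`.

Answer: 62 52

Derivation:
Round 1 (k=14): L=83 R=195
Round 2 (k=40): L=195 R=44
Round 3 (k=31): L=44 R=152
Round 4 (k=40): L=152 R=235
Round 5 (k=29): L=235 R=62
Round 6 (k=20): L=62 R=52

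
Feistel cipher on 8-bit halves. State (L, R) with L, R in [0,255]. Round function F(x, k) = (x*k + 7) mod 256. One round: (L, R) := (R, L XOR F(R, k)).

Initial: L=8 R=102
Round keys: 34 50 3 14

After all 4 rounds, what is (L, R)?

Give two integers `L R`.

Round 1 (k=34): L=102 R=155
Round 2 (k=50): L=155 R=43
Round 3 (k=3): L=43 R=19
Round 4 (k=14): L=19 R=58

Answer: 19 58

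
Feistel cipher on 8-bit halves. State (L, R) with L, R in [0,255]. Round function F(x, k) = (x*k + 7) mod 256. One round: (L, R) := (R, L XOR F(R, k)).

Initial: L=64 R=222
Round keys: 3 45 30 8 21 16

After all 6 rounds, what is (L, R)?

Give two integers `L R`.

Answer: 122 122

Derivation:
Round 1 (k=3): L=222 R=225
Round 2 (k=45): L=225 R=74
Round 3 (k=30): L=74 R=82
Round 4 (k=8): L=82 R=221
Round 5 (k=21): L=221 R=122
Round 6 (k=16): L=122 R=122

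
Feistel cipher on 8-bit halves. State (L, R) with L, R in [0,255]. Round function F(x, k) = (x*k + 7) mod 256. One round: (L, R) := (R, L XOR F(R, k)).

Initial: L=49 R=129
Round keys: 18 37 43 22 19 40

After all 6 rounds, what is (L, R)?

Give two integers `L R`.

Round 1 (k=18): L=129 R=40
Round 2 (k=37): L=40 R=78
Round 3 (k=43): L=78 R=9
Round 4 (k=22): L=9 R=131
Round 5 (k=19): L=131 R=201
Round 6 (k=40): L=201 R=236

Answer: 201 236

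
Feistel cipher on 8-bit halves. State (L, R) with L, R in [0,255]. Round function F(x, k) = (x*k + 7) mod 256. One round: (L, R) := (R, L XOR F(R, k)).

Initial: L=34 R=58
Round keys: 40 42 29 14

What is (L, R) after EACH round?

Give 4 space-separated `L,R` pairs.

Answer: 58,53 53,131 131,235 235,98

Derivation:
Round 1 (k=40): L=58 R=53
Round 2 (k=42): L=53 R=131
Round 3 (k=29): L=131 R=235
Round 4 (k=14): L=235 R=98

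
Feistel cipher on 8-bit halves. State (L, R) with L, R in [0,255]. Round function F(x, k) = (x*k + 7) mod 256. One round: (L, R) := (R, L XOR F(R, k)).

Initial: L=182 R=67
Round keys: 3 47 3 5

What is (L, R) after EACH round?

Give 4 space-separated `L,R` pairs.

Answer: 67,102 102,130 130,235 235,28

Derivation:
Round 1 (k=3): L=67 R=102
Round 2 (k=47): L=102 R=130
Round 3 (k=3): L=130 R=235
Round 4 (k=5): L=235 R=28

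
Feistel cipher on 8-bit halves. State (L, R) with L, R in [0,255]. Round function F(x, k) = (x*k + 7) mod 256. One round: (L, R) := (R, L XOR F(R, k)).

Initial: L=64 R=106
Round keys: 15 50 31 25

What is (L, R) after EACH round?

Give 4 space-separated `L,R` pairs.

Answer: 106,125 125,27 27,49 49,203

Derivation:
Round 1 (k=15): L=106 R=125
Round 2 (k=50): L=125 R=27
Round 3 (k=31): L=27 R=49
Round 4 (k=25): L=49 R=203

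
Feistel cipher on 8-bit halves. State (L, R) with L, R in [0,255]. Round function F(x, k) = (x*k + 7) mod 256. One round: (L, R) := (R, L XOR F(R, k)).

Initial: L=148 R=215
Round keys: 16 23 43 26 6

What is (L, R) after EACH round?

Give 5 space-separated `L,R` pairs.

Answer: 215,227 227,187 187,147 147,78 78,72

Derivation:
Round 1 (k=16): L=215 R=227
Round 2 (k=23): L=227 R=187
Round 3 (k=43): L=187 R=147
Round 4 (k=26): L=147 R=78
Round 5 (k=6): L=78 R=72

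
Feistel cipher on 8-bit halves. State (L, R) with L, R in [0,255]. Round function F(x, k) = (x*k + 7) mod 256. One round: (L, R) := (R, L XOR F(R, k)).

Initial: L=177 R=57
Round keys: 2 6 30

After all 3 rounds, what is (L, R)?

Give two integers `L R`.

Round 1 (k=2): L=57 R=200
Round 2 (k=6): L=200 R=142
Round 3 (k=30): L=142 R=99

Answer: 142 99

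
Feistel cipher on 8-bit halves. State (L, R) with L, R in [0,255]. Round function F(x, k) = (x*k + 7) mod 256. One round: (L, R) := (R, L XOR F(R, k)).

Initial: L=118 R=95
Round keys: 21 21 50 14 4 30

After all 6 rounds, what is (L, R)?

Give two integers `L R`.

Answer: 176 226

Derivation:
Round 1 (k=21): L=95 R=164
Round 2 (k=21): L=164 R=36
Round 3 (k=50): L=36 R=171
Round 4 (k=14): L=171 R=69
Round 5 (k=4): L=69 R=176
Round 6 (k=30): L=176 R=226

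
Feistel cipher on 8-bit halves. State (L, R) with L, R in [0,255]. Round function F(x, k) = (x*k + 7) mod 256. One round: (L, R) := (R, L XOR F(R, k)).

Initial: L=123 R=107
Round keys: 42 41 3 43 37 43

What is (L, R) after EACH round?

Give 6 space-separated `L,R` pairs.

Answer: 107,238 238,78 78,31 31,114 114,158 158,227

Derivation:
Round 1 (k=42): L=107 R=238
Round 2 (k=41): L=238 R=78
Round 3 (k=3): L=78 R=31
Round 4 (k=43): L=31 R=114
Round 5 (k=37): L=114 R=158
Round 6 (k=43): L=158 R=227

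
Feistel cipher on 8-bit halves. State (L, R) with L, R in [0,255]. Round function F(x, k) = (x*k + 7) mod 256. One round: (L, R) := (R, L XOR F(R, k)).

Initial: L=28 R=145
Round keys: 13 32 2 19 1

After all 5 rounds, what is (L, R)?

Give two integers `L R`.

Answer: 14 94

Derivation:
Round 1 (k=13): L=145 R=120
Round 2 (k=32): L=120 R=150
Round 3 (k=2): L=150 R=75
Round 4 (k=19): L=75 R=14
Round 5 (k=1): L=14 R=94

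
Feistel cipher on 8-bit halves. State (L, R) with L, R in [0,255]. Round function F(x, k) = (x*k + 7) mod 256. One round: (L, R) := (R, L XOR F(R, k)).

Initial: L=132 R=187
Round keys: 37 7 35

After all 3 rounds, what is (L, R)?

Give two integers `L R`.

Round 1 (k=37): L=187 R=138
Round 2 (k=7): L=138 R=118
Round 3 (k=35): L=118 R=163

Answer: 118 163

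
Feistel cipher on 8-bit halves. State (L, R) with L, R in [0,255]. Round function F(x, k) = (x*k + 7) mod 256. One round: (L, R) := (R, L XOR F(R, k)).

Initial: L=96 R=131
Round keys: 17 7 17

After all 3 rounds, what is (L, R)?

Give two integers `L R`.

Answer: 126 191

Derivation:
Round 1 (k=17): L=131 R=218
Round 2 (k=7): L=218 R=126
Round 3 (k=17): L=126 R=191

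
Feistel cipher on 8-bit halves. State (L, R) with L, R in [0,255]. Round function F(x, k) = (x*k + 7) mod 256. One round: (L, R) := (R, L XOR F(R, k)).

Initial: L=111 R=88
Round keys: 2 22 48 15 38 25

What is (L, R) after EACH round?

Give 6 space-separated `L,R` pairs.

Answer: 88,216 216,207 207,15 15,39 39,222 222,146

Derivation:
Round 1 (k=2): L=88 R=216
Round 2 (k=22): L=216 R=207
Round 3 (k=48): L=207 R=15
Round 4 (k=15): L=15 R=39
Round 5 (k=38): L=39 R=222
Round 6 (k=25): L=222 R=146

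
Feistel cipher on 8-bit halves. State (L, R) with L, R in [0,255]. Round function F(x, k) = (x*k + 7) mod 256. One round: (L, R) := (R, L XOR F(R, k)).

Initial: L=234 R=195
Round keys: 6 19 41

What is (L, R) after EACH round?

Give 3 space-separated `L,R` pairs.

Answer: 195,115 115,83 83,33

Derivation:
Round 1 (k=6): L=195 R=115
Round 2 (k=19): L=115 R=83
Round 3 (k=41): L=83 R=33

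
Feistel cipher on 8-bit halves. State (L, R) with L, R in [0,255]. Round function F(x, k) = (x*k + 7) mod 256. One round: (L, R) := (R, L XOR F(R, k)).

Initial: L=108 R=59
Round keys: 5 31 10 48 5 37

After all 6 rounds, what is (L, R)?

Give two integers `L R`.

Round 1 (k=5): L=59 R=66
Round 2 (k=31): L=66 R=62
Round 3 (k=10): L=62 R=49
Round 4 (k=48): L=49 R=9
Round 5 (k=5): L=9 R=5
Round 6 (k=37): L=5 R=201

Answer: 5 201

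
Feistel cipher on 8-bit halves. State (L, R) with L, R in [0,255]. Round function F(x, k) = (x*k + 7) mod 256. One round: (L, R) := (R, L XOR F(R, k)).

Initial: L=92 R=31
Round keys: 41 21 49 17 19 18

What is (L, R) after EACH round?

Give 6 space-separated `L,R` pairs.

Answer: 31,162 162,78 78,87 87,128 128,208 208,39

Derivation:
Round 1 (k=41): L=31 R=162
Round 2 (k=21): L=162 R=78
Round 3 (k=49): L=78 R=87
Round 4 (k=17): L=87 R=128
Round 5 (k=19): L=128 R=208
Round 6 (k=18): L=208 R=39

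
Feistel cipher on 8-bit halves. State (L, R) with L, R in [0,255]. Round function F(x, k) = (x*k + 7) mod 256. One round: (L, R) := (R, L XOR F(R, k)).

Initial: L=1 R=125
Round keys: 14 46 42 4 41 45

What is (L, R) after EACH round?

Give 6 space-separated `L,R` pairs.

Round 1 (k=14): L=125 R=220
Round 2 (k=46): L=220 R=242
Round 3 (k=42): L=242 R=103
Round 4 (k=4): L=103 R=81
Round 5 (k=41): L=81 R=103
Round 6 (k=45): L=103 R=115

Answer: 125,220 220,242 242,103 103,81 81,103 103,115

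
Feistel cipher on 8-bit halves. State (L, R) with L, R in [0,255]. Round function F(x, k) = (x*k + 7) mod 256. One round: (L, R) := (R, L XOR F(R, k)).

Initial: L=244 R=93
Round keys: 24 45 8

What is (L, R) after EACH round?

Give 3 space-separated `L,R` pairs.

Round 1 (k=24): L=93 R=75
Round 2 (k=45): L=75 R=107
Round 3 (k=8): L=107 R=20

Answer: 93,75 75,107 107,20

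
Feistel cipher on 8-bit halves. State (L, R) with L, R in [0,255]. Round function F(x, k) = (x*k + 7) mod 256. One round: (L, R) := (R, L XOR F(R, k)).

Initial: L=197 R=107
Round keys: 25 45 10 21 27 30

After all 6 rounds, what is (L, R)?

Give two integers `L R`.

Round 1 (k=25): L=107 R=191
Round 2 (k=45): L=191 R=241
Round 3 (k=10): L=241 R=206
Round 4 (k=21): L=206 R=28
Round 5 (k=27): L=28 R=53
Round 6 (k=30): L=53 R=33

Answer: 53 33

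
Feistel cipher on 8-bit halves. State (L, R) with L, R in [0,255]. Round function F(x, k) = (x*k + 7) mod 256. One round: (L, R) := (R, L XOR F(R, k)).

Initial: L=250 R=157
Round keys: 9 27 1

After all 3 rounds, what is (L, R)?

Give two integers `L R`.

Answer: 228 157

Derivation:
Round 1 (k=9): L=157 R=118
Round 2 (k=27): L=118 R=228
Round 3 (k=1): L=228 R=157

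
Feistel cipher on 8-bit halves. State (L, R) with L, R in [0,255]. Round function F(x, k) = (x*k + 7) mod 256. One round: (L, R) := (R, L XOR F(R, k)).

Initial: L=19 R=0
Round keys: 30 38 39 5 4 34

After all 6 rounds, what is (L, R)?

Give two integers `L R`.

Round 1 (k=30): L=0 R=20
Round 2 (k=38): L=20 R=255
Round 3 (k=39): L=255 R=244
Round 4 (k=5): L=244 R=52
Round 5 (k=4): L=52 R=35
Round 6 (k=34): L=35 R=153

Answer: 35 153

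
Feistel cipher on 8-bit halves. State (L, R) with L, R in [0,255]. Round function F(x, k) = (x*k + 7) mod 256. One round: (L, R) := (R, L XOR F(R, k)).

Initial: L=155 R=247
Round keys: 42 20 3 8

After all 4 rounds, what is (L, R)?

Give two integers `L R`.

Round 1 (k=42): L=247 R=22
Round 2 (k=20): L=22 R=72
Round 3 (k=3): L=72 R=201
Round 4 (k=8): L=201 R=7

Answer: 201 7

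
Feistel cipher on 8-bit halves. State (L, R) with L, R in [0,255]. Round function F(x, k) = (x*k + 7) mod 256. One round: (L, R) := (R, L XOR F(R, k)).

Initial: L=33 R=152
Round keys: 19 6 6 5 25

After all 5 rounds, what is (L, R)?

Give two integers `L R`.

Round 1 (k=19): L=152 R=110
Round 2 (k=6): L=110 R=3
Round 3 (k=6): L=3 R=119
Round 4 (k=5): L=119 R=89
Round 5 (k=25): L=89 R=207

Answer: 89 207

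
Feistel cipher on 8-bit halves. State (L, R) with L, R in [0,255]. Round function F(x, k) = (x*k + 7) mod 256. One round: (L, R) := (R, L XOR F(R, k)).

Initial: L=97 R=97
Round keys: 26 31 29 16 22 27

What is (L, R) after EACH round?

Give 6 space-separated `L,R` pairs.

Answer: 97,128 128,230 230,149 149,177 177,168 168,14

Derivation:
Round 1 (k=26): L=97 R=128
Round 2 (k=31): L=128 R=230
Round 3 (k=29): L=230 R=149
Round 4 (k=16): L=149 R=177
Round 5 (k=22): L=177 R=168
Round 6 (k=27): L=168 R=14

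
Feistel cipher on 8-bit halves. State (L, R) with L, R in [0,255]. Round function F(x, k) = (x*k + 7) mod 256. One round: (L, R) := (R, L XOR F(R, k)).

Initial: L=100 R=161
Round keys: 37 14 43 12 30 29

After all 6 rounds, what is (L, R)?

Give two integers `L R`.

Answer: 12 38

Derivation:
Round 1 (k=37): L=161 R=40
Round 2 (k=14): L=40 R=150
Round 3 (k=43): L=150 R=17
Round 4 (k=12): L=17 R=69
Round 5 (k=30): L=69 R=12
Round 6 (k=29): L=12 R=38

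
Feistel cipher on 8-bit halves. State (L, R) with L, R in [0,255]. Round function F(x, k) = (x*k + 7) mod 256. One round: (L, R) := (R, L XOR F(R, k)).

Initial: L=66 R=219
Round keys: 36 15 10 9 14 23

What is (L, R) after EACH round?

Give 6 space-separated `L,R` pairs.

Answer: 219,145 145,93 93,56 56,162 162,219 219,22

Derivation:
Round 1 (k=36): L=219 R=145
Round 2 (k=15): L=145 R=93
Round 3 (k=10): L=93 R=56
Round 4 (k=9): L=56 R=162
Round 5 (k=14): L=162 R=219
Round 6 (k=23): L=219 R=22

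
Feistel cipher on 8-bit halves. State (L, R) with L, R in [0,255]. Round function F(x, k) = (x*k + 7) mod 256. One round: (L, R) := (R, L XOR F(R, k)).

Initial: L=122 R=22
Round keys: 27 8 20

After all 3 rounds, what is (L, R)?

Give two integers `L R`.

Answer: 9 152

Derivation:
Round 1 (k=27): L=22 R=35
Round 2 (k=8): L=35 R=9
Round 3 (k=20): L=9 R=152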